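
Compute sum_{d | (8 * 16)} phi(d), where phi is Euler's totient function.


First, 8 * 16 = 128. One classical identity is sum_{d | n} phi(d) = n (each k in [1, n] has a unique gcd with n, and among the k's with gcd(k, n) = n/d there are phi(d) of them). So the sum equals 128. We also verify directly:
Divisors of 128: 1, 2, 4, 8, 16, 32, 64, 128.
phi values: 1, 1, 2, 4, 8, 16, 32, 64.
Sum = 128.

128


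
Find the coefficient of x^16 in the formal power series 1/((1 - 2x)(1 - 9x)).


By partial fractions or Cauchy convolution:
The coefficient equals sum_{k=0}^{16} 2^k * 9^(16-k).
= 2382454528505071

2382454528505071


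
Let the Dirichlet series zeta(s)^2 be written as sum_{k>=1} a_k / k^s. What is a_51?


The Dirichlet convolution of the constant function 1 with itself gives (1 * 1)(k) = sum_{d | k} 1 = d(k), the number of positive divisors of k.
Since zeta(s) = sum_{k>=1} 1/k^s, we have zeta(s)^2 = sum_{k>=1} d(k)/k^s, so a_k = d(k).
For k = 51: the divisors are 1, 3, 17, 51.
Count = 4.

4


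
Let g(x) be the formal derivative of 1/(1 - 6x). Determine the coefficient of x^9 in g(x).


Differentiate termwise: d/dx sum_{k>=0} 6^k x^k = sum_{k>=1} k 6^k x^(k-1) = sum_{j>=0} (j+1) 6^(j+1) x^j.
Equivalently, d/dx [1/(1 - 6x)] = 6/(1 - 6x)^2.
For j = 9: 10 * 6^10 = 10 * 60466176 = 604661760.

604661760


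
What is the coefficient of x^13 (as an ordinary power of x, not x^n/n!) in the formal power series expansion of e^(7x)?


The exponential series is e^y = sum_{k>=0} y^k / k!. Substituting y = 7x gives
e^(7x) = sum_{k>=0} 7^k x^k / k!.
So the coefficient of x^n is a^n/n! with a = 7, n = 13:
7^13 / 13! = 96889010407/6227020800 = 13841287201/889574400

13841287201/889574400


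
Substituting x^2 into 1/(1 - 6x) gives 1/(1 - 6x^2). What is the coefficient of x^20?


The coefficient of x^(2m) in 1/(1 - 6x^2) is 6^m.
With n = 20 = 2*10, the coefficient is 6^10 = 60466176.

60466176


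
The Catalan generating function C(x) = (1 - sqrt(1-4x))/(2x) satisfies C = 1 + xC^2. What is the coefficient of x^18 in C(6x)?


Substituting x -> 6x scales the n-th coefficient by 6^n, so [x^18] C(6x) = 6^18 * C_18.
C_18 = C(2*18, 18)/(19) = 9075135300/19 = 477638700.
So 6^18 * 477638700 = 101559956668416 * 477638700 = 48508965675158549299200.

48508965675158549299200


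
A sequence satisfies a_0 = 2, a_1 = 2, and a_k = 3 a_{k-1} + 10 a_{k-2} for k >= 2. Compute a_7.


The characteristic equation is t^2 - 3 t - 10 = 0, with roots r_1 = 5 and r_2 = -2 (so c_1 = r_1 + r_2, c_2 = -r_1 r_2 as required).
One can use the closed form a_n = A r_1^n + B r_2^n, but direct iteration is more reliable:
a_0 = 2, a_1 = 2, a_2 = 26, a_3 = 98, a_4 = 554, a_5 = 2642, a_6 = 13466, a_7 = 66818.
So a_7 = 66818.

66818


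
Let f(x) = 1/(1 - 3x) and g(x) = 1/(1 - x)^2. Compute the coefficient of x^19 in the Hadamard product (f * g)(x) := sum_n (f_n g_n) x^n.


f has coefficients f_k = 3^k. For g = 1/(1 - x)^2 the coefficient is g_k = C(k + 1, 1) = k + 1. The Hadamard coefficient is (f * g)_k = 3^k * (k + 1).
For k = 19: 3^19 * 20 = 1162261467 * 20 = 23245229340.

23245229340


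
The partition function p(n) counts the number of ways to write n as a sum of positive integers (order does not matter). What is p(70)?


Using the generating function prod_{k>=1} 1/(1-x^k), we compute p(70).
By dynamic programming over parts 1 through 70:
p(70) = 4087968

4087968


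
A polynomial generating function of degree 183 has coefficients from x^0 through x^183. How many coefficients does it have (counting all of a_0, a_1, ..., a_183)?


A polynomial of degree 183 takes the form a_0 + a_1 x + ... + a_183 x^183.
The number of coefficients is 183 + 1 = 184.

184


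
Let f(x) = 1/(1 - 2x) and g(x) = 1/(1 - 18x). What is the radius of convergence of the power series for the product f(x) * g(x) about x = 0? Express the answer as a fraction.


The radius of 1/(1 - 2x) is 1/2 (nearest singularity at x = 1/2), and the radius of 1/(1 - 18x) is 1/18.
The product f(x)*g(x) = 1/((1 - 2x)(1 - 18x)) has singularities at both 1/2 and 1/18, so its radius of convergence is the distance to the nearest one:
min(1/2, 1/18) = 1/18.

1/18


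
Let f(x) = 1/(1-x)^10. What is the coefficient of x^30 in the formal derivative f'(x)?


Differentiate: d/dx [ 1/(1-x)^r ] = r / (1-x)^(r+1).
Here r = 10, so f'(x) = 10 / (1-x)^11.
The expansion of 1/(1-x)^(r+1) has coefficient of x^n equal to C(n+r, r).
So the coefficient of x^30 in f'(x) is
10 * C(40, 10) = 10 * 847660528 = 8476605280

8476605280


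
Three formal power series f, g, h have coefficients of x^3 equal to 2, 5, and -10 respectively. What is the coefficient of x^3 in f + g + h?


Series addition is componentwise:
2 + 5 + -10
= -3

-3


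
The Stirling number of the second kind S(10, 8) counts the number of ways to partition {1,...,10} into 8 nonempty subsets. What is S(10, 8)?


Using the explicit formula S(n,k) = (1/k!) sum_{j=0}^{k} (-1)^(k-j) C(k,j) j^n:
S(10, 8) = 750
Equivalently, S(n,k) is n! times the coefficient of x^n in the EGF (e^x - 1)^k / k!.

750


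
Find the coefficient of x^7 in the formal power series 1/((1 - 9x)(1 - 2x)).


By partial fractions or Cauchy convolution:
The coefficient equals sum_{k=0}^{7} 9^k * 2^(7-k).
= 6149495

6149495


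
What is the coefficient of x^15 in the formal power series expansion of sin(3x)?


The Maclaurin series is sin(t) = sum_{k>=0} (-1)^k t^(2k+1) / (2k+1)!, so substituting t = 3x, only odd powers of x are nonzero, with coefficient of x^(2k+1) equal to (-1)^k 3^(2k+1) / (2k+1)!.
Write 15 = 2*7 + 1, giving the coefficient (-1)^7 * 3^15 / 15! = -14348907/1307674368000 = -19683/1793792000.

-19683/1793792000


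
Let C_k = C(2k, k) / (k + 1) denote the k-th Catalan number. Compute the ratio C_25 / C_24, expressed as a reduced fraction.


Using C_k = (2k)! / (k! (k+1)!), the ratio C_{k+1}/C_k simplifies to
C_{k+1}/C_k = [(2k+2)! / ((k+1)! (k+2)!)] * [k! (k+1)! / (2k)!]
 = (2k+2)(2k+1) / ((k+1)(k+2)) = 2(2k+1) / (k+2).
For k = 24: 2(2*24 + 1) / (24 + 2) = 98/26 = 49/13.

49/13


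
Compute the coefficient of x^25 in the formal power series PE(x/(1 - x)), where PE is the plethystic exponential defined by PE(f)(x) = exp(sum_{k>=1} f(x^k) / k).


For f(x) = x/(1 - x) we have
sum_{k>=1} f(x^k) / k = sum_{k>=1} (1/k) * x^k / (1 - x^k) = sum_{k, m >= 1} x^(k m) / k,
which after exponentiating simplifies to
PE(x/(1 - x)) = prod_{k>=1} 1 / (1 - x^k).
This is the generating function for the partition function p(n), so the coefficient of x^25 is p(25).
Computing p(25) by dynamic programming over parts 1, 2, ..., 25: p(25) = 1958.

1958


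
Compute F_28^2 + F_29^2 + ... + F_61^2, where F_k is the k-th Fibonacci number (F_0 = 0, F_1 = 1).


There is a standard identity sum_{k=0}^{N} F_k^2 = F_N * F_{N+1} (proved inductively from the telescoping relation F_k^2 = F_k F_{k+1} - F_{k-1} F_k). Then
sum_{k=28}^{61} F_k^2 = F_61 F_62 - F_27 F_28.
Computing: F_61 = 2504730781961, F_62 = 4052739537881, F_27 = 196418, F_28 = 317811.
Sum = 2504730781961 * 4052739537881 - 196418 * 317811 = 10151021471800876487163643.

10151021471800876487163643


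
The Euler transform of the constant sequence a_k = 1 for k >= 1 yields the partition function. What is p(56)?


The Euler transform converts the sequence a_k = 1 into the number of integer partitions.
Using the recurrence or dynamic programming:
p(56) = 526823

526823


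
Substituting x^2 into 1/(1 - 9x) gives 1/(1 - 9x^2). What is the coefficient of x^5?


Since 1/(1 - 9x^2) only has even powers of x,
the coefficient of x^5 (odd) is 0.

0


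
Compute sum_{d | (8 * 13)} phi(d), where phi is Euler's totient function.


First, 8 * 13 = 104. One classical identity is sum_{d | n} phi(d) = n (each k in [1, n] has a unique gcd with n, and among the k's with gcd(k, n) = n/d there are phi(d) of them). So the sum equals 104. We also verify directly:
Divisors of 104: 1, 2, 4, 8, 13, 26, 52, 104.
phi values: 1, 1, 2, 4, 12, 12, 24, 48.
Sum = 104.

104


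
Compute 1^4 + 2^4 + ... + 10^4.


This power sum has a closed form given by Faulhaber's formula
sum_{k=1}^{m} k^p = (1 / (p + 1)) * sum_{j=0}^{p} C(p + 1, j) B_j m^(p + 1 - j),
but for small m direct computation is fastest:
1 + 16 + 81 + 256 + 625 + 1296 + 2401 + 4096 + 6561 + 10000 = 25333.

25333


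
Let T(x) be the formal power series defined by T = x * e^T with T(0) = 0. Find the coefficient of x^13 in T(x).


Apply the Lagrange inversion formula: if T = x * phi(T) with phi(t) = e^t, then
[x^n] T = (1/n) [t^(n-1)] phi(t)^n = (1/n) [t^(n-1)] e^(n t) = (1/n) * n^(n-1) / (n-1)! = n^(n-1) / n!.
When c = 1 this is the Cayley count of rooted labeled trees on n vertices, divided by n!.
For n = 13: 13^12 / 13! = 23298085122481/6227020800 = 1792160394037/479001600.

1792160394037/479001600


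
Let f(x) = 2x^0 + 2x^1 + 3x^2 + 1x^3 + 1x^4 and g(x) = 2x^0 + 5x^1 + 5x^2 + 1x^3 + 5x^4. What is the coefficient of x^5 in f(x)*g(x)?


Cauchy product at x^5:
2*5 + 3*1 + 1*5 + 1*5
= 23

23


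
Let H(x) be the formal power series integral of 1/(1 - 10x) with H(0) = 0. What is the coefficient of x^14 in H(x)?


1/(1 - 10x) = sum_{k>=0} 10^k x^k. Integrating termwise with H(0) = 0:
H(x) = sum_{k>=0} 10^k x^(k+1) / (k+1) = sum_{m>=1} 10^(m-1) x^m / m.
For m = 14: 10^13/14 = 10000000000000/14 = 5000000000000/7.

5000000000000/7


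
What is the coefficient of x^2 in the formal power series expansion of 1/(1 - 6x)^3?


The general identity 1/(1 - c x)^r = sum_{k>=0} c^k C(k + r - 1, r - 1) x^k follows by substituting y = c x into 1/(1 - y)^r = sum_{k>=0} C(k + r - 1, r - 1) y^k.
For c = 6, r = 3, k = 2:
6^2 * C(4, 2) = 36 * 6 = 216.

216


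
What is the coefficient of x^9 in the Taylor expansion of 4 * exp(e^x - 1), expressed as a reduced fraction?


exp(e^x - 1) = sum_{k>=0} Bell_k x^k / k!, where Bell_k is the k-th Bell number.
So the coefficient of x^9 is 4 * Bell_9 / 9!.
Computing: Bell_9 = 21147 and 9! = 362880, giving
4 * 21147/362880 = 1007/4320.

1007/4320


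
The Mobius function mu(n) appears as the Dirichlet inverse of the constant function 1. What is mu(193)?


193 = 193 (all distinct primes).
mu(193) = (-1)^1 = -1

-1


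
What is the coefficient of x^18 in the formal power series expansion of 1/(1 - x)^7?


The negative binomial / multiset identity is
1/(1 - x)^r = sum_{k>=0} C(k + r - 1, r - 1) x^k.
Here r = 7 and k = 18, so the coefficient is
C(18 + 6, 6) = C(24, 6)
= 134596

134596


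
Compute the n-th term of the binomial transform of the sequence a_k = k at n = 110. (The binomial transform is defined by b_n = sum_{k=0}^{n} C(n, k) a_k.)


With a_k = k, b_n = sum_{k=0}^{n} C(n, k) k. Using k * C(n, k) = n * C(n-1, k-1) gives b_n = n * sum_{k>=1} C(n-1, k-1) = n * 2^(n-1).
For n = 110: 110 * 2^109 = 110 * 649037107316853453566312041152512 = 71394081804853879892294324526776320.

71394081804853879892294324526776320


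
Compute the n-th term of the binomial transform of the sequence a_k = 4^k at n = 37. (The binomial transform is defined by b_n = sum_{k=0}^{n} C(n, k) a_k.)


With a_k = 4^k, b_n = sum_{k=0}^{n} C(n, k) 4^k = (1 + 4)^n by the binomial theorem.
For n = 37: (1 + 4)^37 = 5^37 = 72759576141834259033203125.

72759576141834259033203125


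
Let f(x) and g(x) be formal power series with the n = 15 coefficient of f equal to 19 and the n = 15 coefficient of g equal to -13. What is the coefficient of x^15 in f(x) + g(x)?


Addition of formal power series is termwise.
The coefficient of x^15 in f + g = 19 + -13
= 6

6


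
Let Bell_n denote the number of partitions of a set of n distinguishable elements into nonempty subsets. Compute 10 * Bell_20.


Bell_20 can be computed from the Bell triangle or from Dobinski's identity Bell_n = (1/e) * sum_{k>=0} k^n / k!.
Computing Bell_20 = 51724158235372.
Then 10 * 51724158235372 = 517241582353720.

517241582353720


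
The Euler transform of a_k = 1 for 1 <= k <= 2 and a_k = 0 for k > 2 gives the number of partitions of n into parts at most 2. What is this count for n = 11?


Partitions of 11 into parts at most 2:
Using generating function (1-x)^(-1)(1-x^2)^(-1),
the coefficient of x^11 = 6

6


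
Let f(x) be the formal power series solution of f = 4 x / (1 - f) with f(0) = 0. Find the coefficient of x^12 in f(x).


Apply Lagrange inversion: f = 4 x * phi(f) with phi(t) = 1/(1 - t), so
[x^n] f = 4^n * (1/n) [t^(n-1)] phi(t)^n = 4^n * (1/n) [t^(n-1)] (1 - t)^(-n) = 4^n * (1/n) C(2n - 2, n - 1) = 4^n * C_{n-1}.
For n = 12: C_11 = C(22, 11) / 12 = 705432/12 = 58786.
With the 4^12 = 16777216 factor, the coefficient is 16777216 * 58786 = 986265419776.

986265419776


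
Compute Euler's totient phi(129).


phi(n) counts integers in [1, n] coprime to n. Using the multiplicative formula phi(n) = n * prod_{p | n} (1 - 1/p):
129 = 3 * 43, so
phi(129) = 129 * (1 - 1/3) * (1 - 1/43) = 84.

84


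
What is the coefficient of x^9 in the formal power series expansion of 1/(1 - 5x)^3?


The general identity 1/(1 - c x)^r = sum_{k>=0} c^k C(k + r - 1, r - 1) x^k follows by substituting y = c x into 1/(1 - y)^r = sum_{k>=0} C(k + r - 1, r - 1) y^k.
For c = 5, r = 3, k = 9:
5^9 * C(11, 2) = 1953125 * 55 = 107421875.

107421875


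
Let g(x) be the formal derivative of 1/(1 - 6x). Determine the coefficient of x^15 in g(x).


Differentiate termwise: d/dx sum_{k>=0} 6^k x^k = sum_{k>=1} k 6^k x^(k-1) = sum_{j>=0} (j+1) 6^(j+1) x^j.
Equivalently, d/dx [1/(1 - 6x)] = 6/(1 - 6x)^2.
For j = 15: 16 * 6^16 = 16 * 2821109907456 = 45137758519296.

45137758519296


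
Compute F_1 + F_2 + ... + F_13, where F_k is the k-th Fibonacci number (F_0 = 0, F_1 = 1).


Use the identity sum_{k=0}^{N} F_k = F_{N+2} - 1 (which follows from F_{k+2} - F_{k+1} = F_k). Then
sum_{k=1}^{13} F_k = (F_{15} - 1) - (F_{2} - 1) = F_{15} - F_{2}.
Computing: F_{15} = 610, F_{2} = 1, so
Sum = 610 - 1 = 609.

609


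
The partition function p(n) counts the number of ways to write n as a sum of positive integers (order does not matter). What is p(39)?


Using the generating function prod_{k>=1} 1/(1-x^k), we compute p(39).
By dynamic programming over parts 1 through 39:
p(39) = 31185

31185


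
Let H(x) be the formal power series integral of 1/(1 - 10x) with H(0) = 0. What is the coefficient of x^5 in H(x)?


1/(1 - 10x) = sum_{k>=0} 10^k x^k. Integrating termwise with H(0) = 0:
H(x) = sum_{k>=0} 10^k x^(k+1) / (k+1) = sum_{m>=1} 10^(m-1) x^m / m.
For m = 5: 10^4/5 = 10000/5 = 2000.

2000


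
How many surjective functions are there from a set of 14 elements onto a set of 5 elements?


By inclusion-exclusion on which target elements are missed, the number of surjections from an n-set onto a k-set is
surj(n, k) = sum_{j=0}^{k} (-1)^j C(k, j) (k - j)^n.
Equivalently surj(n, k) = k! * S(n, k), where S(n, k) is the Stirling number of the second kind.
For n = 14, k = 5:
S(14, 5) = 40075035, so
surj = 5! * 40075035 = 120 * 40075035 = 4809004200.

4809004200


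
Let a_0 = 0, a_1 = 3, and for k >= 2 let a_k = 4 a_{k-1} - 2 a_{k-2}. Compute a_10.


Iterating the recurrence forward:
a_0 = 0
a_1 = 3
a_2 = 4*3 - 2*0 = 12
a_3 = 4*12 - 2*3 = 42
a_4 = 4*42 - 2*12 = 144
a_5 = 4*144 - 2*42 = 492
a_6 = 4*492 - 2*144 = 1680
a_7 = 4*1680 - 2*492 = 5736
a_8 = 4*5736 - 2*1680 = 19584
a_9 = 4*19584 - 2*5736 = 66864
a_10 = 4*66864 - 2*19584 = 228288
So a_10 = 228288.

228288


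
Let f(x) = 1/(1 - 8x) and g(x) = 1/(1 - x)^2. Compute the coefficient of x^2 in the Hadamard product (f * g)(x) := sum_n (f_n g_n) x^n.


f has coefficients f_k = 8^k. For g = 1/(1 - x)^2 the coefficient is g_k = C(k + 1, 1) = k + 1. The Hadamard coefficient is (f * g)_k = 8^k * (k + 1).
For k = 2: 8^2 * 3 = 64 * 3 = 192.

192


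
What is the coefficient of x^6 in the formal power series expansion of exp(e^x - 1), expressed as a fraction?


exp(e^x - 1) is the exponential generating function for the Bell numbers Bell_k: exp(e^x - 1) = sum_{k>=0} Bell_k x^k / k!.
So the coefficient of x^6 in exp(e^x - 1) is Bell_6 / 6!.
Computing: Bell_6 = 203 and 6! = 720, giving
203/720 = 203/720.

203/720


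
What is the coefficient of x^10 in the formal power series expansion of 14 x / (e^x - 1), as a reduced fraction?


The exponential generating function for Bernoulli numbers is
x / (e^x - 1) = sum_{k>=0} B_k x^k / k!.
So the coefficient of x^10 in 14 x / (e^x - 1) is 14 B_10 / 10!.
Computing: B_10 = 5/66, 10! = 3628800, giving
14 * 5/66 / 3628800 = 1/3421440.

1/3421440


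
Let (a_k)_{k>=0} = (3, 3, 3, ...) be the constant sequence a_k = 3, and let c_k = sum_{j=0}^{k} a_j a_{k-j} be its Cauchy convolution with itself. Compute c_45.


Since a_j = 3 for all j >= 0, the convolution sum becomes
c_k = sum_{j=0}^{k} 3 * 3 = 9 * (k + 1).
Equivalently, the generating function of (a_k) is 3/(1 - x) and its square is 9/(1 - x)^2 = sum_{k>=0} 9(k + 1) x^k.
For k = 45: 9 * 46 = 414.

414


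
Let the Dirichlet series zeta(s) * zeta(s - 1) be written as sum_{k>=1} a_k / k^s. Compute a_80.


Convolution gives a_k = sum_{d | k} d * 1 = sum_{d | k} d = sigma(k), the sum of positive divisors of k.
For k = 80, the divisors are 1, 2, 4, 5, 8, 10, 16, 20, 40, 80, so
sigma(80) = 1 + 2 + 4 + 5 + 8 + 10 + 16 + 20 + 40 + 80 = 186.

186


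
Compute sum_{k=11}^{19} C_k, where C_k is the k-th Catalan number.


C_11 through C_19: 58786, 208012, 742900, 2674440, 9694845, 35357670, 129644790, 477638700, 1767263190
Sum = 58786 + 208012 + 742900 + 2674440 + 9694845 + 35357670 + 129644790 + 477638700 + 1767263190
= 2423283333

2423283333


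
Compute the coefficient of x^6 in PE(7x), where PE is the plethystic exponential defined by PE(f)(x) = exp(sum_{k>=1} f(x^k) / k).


With f(x) = 7x, the exponent is sum_{k>=1} 7 x^k / k = 7 * (-ln(1 - x)). Exponentiating:
PE(7x) = exp(-7 ln(1 - x)) = 1/(1 - x)^7.
By the negative binomial expansion, [x^n] 1/(1 - x)^7 = C(n + 6, 6).
For n = 6: C(12, 6) = 924.

924


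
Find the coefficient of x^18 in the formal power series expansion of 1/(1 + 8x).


Write 1/(1 + c x) = 1/(1 - (-c) x) and apply the geometric-series identity
1/(1 - y) = sum_{k>=0} y^k to get 1/(1 + c x) = sum_{k>=0} (-c)^k x^k.
So the coefficient of x^k is (-c)^k = (-1)^k * c^k.
Here c = 8 and k = 18:
(-8)^18 = 1 * 18014398509481984 = 18014398509481984

18014398509481984


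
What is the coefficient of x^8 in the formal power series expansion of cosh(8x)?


The Maclaurin series is cosh(t) = sum_{m>=0} t^(2m) / (2m)!, so substituting t = 8x, only even powers of x are nonzero, with coefficient of x^(2m) equal to 8^(2m) / (2m)!.
For x^8 the coefficient is 8^8/8! = 16777216/40320 = 131072/315.

131072/315


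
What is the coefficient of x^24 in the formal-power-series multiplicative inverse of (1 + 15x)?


The inverse is 1/(1 + 15x). Apply the geometric identity 1/(1 - y) = sum_{k>=0} y^k with y = -15x:
1/(1 + 15x) = sum_{k>=0} (-15)^k x^k.
So the coefficient of x^24 is (-15)^24 = 16834112196028232574462890625.

16834112196028232574462890625


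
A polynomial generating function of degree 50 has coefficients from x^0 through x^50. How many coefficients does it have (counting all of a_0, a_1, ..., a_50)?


A polynomial of degree 50 takes the form a_0 + a_1 x + ... + a_50 x^50.
The number of coefficients is 50 + 1 = 51.

51


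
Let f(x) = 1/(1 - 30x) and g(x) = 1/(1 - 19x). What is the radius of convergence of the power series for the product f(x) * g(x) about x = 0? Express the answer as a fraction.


The radius of 1/(1 - 30x) is 1/30 (nearest singularity at x = 1/30), and the radius of 1/(1 - 19x) is 1/19.
The product f(x)*g(x) = 1/((1 - 30x)(1 - 19x)) has singularities at both 1/30 and 1/19, so its radius of convergence is the distance to the nearest one:
min(1/30, 1/19) = 1/30.

1/30


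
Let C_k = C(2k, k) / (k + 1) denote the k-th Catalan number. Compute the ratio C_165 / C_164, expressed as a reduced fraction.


Using C_k = (2k)! / (k! (k+1)!), the ratio C_{k+1}/C_k simplifies to
C_{k+1}/C_k = [(2k+2)! / ((k+1)! (k+2)!)] * [k! (k+1)! / (2k)!]
 = (2k+2)(2k+1) / ((k+1)(k+2)) = 2(2k+1) / (k+2).
For k = 164: 2(2*164 + 1) / (164 + 2) = 658/166 = 329/83.

329/83


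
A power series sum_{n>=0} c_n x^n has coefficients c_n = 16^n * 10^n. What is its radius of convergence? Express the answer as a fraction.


By the root test (Cauchy-Hadamard), the radius is R = 1 / limsup_n |c_n|^(1/n).
Here |c_n|^(1/n) = (16^n * 10^n)^(1/n) = 16 * 10 = 160 for all n.
So R = 1/160 = 1/160.

1/160


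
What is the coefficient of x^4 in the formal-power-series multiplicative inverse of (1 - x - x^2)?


Let the inverse be f(x) = sum_{k>=0} a_k x^k. From f(x) * (1 - x - x^2) = 1 and matching coefficients:
 x^0: a_0 = 1.
 x^1: a_1 - a_0 = 0, so a_1 = 1.
 x^k (k >= 2): a_k - a_{k-1} - a_{k-2} = 0, i.e. a_k = a_{k-1} + a_{k-2}.
This is the Fibonacci-type recurrence shifted so that a_0 = a_1 = 1.
Iterating: a_0=1, a_1=1, a_2=2, a_3=3, a_4=5
a_4 = 5.

5


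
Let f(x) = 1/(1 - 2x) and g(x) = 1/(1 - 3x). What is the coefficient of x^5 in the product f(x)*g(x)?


The coefficient of x^n in f*g is the Cauchy product: sum_{k=0}^{n} a^k * b^(n-k).
With a=2, b=3, n=5:
sum_{k=0}^{5} 2^k * 3^(5-k)
= 665

665


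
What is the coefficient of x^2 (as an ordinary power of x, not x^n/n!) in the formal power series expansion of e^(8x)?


The exponential series is e^y = sum_{k>=0} y^k / k!. Substituting y = 8x gives
e^(8x) = sum_{k>=0} 8^k x^k / k!.
So the coefficient of x^n is a^n/n! with a = 8, n = 2:
8^2 / 2! = 64/2 = 32

32


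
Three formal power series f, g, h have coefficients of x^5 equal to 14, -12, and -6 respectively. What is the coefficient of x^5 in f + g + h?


Series addition is componentwise:
14 + -12 + -6
= -4

-4


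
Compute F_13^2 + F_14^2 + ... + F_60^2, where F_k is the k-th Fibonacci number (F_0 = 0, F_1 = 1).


There is a standard identity sum_{k=0}^{N} F_k^2 = F_N * F_{N+1} (proved inductively from the telescoping relation F_k^2 = F_k F_{k+1} - F_{k-1} F_k). Then
sum_{k=13}^{60} F_k^2 = F_60 F_61 - F_12 F_13.
Computing: F_60 = 1548008755920, F_61 = 2504730781961, F_12 = 144, F_13 = 233.
Sum = 1548008755920 * 2504730781961 - 144 * 233 = 3877345181697976387925568.

3877345181697976387925568


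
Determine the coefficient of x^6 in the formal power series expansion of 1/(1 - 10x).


The geometric series identity gives 1/(1 - c x) = sum_{k>=0} c^k x^k, so the coefficient of x^k is c^k.
Here c = 10 and k = 6.
Computing: 10^6 = 1000000

1000000


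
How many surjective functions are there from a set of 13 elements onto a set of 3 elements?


By inclusion-exclusion on which target elements are missed, the number of surjections from an n-set onto a k-set is
surj(n, k) = sum_{j=0}^{k} (-1)^j C(k, j) (k - j)^n.
Equivalently surj(n, k) = k! * S(n, k), where S(n, k) is the Stirling number of the second kind.
For n = 13, k = 3:
S(13, 3) = 261625, so
surj = 3! * 261625 = 6 * 261625 = 1569750.

1569750


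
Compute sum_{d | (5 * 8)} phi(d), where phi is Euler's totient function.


First, 5 * 8 = 40. One classical identity is sum_{d | n} phi(d) = n (each k in [1, n] has a unique gcd with n, and among the k's with gcd(k, n) = n/d there are phi(d) of them). So the sum equals 40. We also verify directly:
Divisors of 40: 1, 2, 4, 5, 8, 10, 20, 40.
phi values: 1, 1, 2, 4, 4, 4, 8, 16.
Sum = 40.

40


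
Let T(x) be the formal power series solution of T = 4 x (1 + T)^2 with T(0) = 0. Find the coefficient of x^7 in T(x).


Apply the Lagrange inversion formula: if T = 4 x * phi(T) with phi(t) = (1 + t)^2, then [x^n] T = 4^n * (1/n) [t^(n-1)] phi(t)^n = 4^n * (1/n) [t^(n-1)] (1 + t)^(2n) = 4^n * (1/n) C(2n, n-1).
Using the identity C(2n, n-1) = C(2n, n) * n / (n+1), the unscaled factor equals C(2n, n) / (n+1) = C_n, the n-th Catalan number.
For n = 7: C_7 = C(14, 7) / 8 = 3432/8 = 429.
With the 4^7 = 16384 factor, the coefficient is 16384 * 429 = 7028736.

7028736


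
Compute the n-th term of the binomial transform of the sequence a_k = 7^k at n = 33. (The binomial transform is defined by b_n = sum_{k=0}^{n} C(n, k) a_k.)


With a_k = 7^k, b_n = sum_{k=0}^{n} C(n, k) 7^k = (1 + 7)^n by the binomial theorem.
For n = 33: (1 + 7)^33 = 8^33 = 633825300114114700748351602688.

633825300114114700748351602688


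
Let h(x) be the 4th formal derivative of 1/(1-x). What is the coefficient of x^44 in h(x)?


Differentiating 4 times: d^4/dx^4 [1/(1-x)] = 4!/(1-x)^5.
The expansion 1/(1-x)^5 = sum_{k>=0} C(k+4, 4) x^k, so the coefficient of x^n in 4!/(1-x)^5 is 4! * C(n+4, 4).
For n = 44: 24 * C(48, 4) = 24 * 194580 = 4669920

4669920


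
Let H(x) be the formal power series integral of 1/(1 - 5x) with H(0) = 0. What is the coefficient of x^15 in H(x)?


1/(1 - 5x) = sum_{k>=0} 5^k x^k. Integrating termwise with H(0) = 0:
H(x) = sum_{k>=0} 5^k x^(k+1) / (k+1) = sum_{m>=1} 5^(m-1) x^m / m.
For m = 15: 5^14/15 = 6103515625/15 = 1220703125/3.

1220703125/3


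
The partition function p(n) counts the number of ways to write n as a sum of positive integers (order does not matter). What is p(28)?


Using the generating function prod_{k>=1} 1/(1-x^k), we compute p(28).
By dynamic programming over parts 1 through 28:
p(28) = 3718

3718


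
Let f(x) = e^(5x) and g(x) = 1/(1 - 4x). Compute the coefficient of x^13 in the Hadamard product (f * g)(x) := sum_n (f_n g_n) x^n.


Expanding: f_k = 5^k/k! (from e^(5x)) and g_k = 4^k (from 1/(1 - 4x)). So the Hadamard coefficient (f * g)_k = 5^k 4^k / k! = (20)^k / k!.
For k = 13: 20^13/13! = 81920000000000000/6227020800 = 3200000000000/243243.

3200000000000/243243


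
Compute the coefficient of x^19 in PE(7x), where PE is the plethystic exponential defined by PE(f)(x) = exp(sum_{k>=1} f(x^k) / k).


With f(x) = 7x, the exponent is sum_{k>=1} 7 x^k / k = 7 * (-ln(1 - x)). Exponentiating:
PE(7x) = exp(-7 ln(1 - x)) = 1/(1 - x)^7.
By the negative binomial expansion, [x^n] 1/(1 - x)^7 = C(n + 6, 6).
For n = 19: C(25, 6) = 177100.

177100


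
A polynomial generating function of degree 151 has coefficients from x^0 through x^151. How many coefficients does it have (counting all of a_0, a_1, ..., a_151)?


A polynomial of degree 151 takes the form a_0 + a_1 x + ... + a_151 x^151.
The number of coefficients is 151 + 1 = 152.

152


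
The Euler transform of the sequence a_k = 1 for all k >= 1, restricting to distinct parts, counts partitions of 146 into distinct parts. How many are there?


Partitions of 146 into distinct parts can be computed via generating function.
Product (1+x)(1+x^2)(1+x^3)...
The coefficient of x^146 = 14694244

14694244


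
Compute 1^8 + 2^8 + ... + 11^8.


This power sum has a closed form given by Faulhaber's formula
sum_{k=1}^{m} k^p = (1 / (p + 1)) * sum_{j=0}^{p} C(p + 1, j) B_j m^(p + 1 - j),
but for small m direct computation is fastest:
1 + 256 + 6561 + 65536 + 390625 + 1679616 + 5764801 + 16777216 + 43046721 + 100000000 + 214358881 = 382090214.

382090214


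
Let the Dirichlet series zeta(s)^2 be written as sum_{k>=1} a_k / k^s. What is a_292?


The Dirichlet convolution of the constant function 1 with itself gives (1 * 1)(k) = sum_{d | k} 1 = d(k), the number of positive divisors of k.
Since zeta(s) = sum_{k>=1} 1/k^s, we have zeta(s)^2 = sum_{k>=1} d(k)/k^s, so a_k = d(k).
For k = 292: the divisors are 1, 2, 4, 73, 146, 292.
Count = 6.

6


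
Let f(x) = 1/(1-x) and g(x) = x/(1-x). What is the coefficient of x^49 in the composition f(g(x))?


First simplify the composition: f(g(x)) = 1/(1 - x/(1-x)) = (1-x)/((1-x) - x) = (1-x)/(1-2x).
Now extract the coefficient. Write (1-x)/(1-2x) = 1/(1-2x) - x/(1-2x).
The coefficient of x^n in 1/(1-2x) is 2^n, and in x/(1-2x) is 2^(n-1) (for n >= 1).
So the coefficient of x^49 is 2^49 - 2^48 = 562949953421312 - 281474976710656 = 281474976710656.

281474976710656


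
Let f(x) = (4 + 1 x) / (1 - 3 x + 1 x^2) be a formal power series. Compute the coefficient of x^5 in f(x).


Write f(x) = sum_{k>=0} a_k x^k. Multiplying both sides by 1 - 3 x + 1 x^2 gives
(1 - 3 x + 1 x^2) sum_{k>=0} a_k x^k = 4 + 1 x.
Matching coefficients:
 x^0: a_0 = 4
 x^1: a_1 - 3 a_0 = 1  =>  a_1 = 3*4 + 1 = 13
 x^k (k >= 2): a_k = 3 a_{k-1} - 1 a_{k-2}.
Iterating: a_2 = 35, a_3 = 92, a_4 = 241, a_5 = 631.
So the coefficient of x^5 is 631.

631


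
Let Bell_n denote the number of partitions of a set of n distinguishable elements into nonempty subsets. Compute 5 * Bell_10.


Bell_10 can be computed from the Bell triangle or from Dobinski's identity Bell_n = (1/e) * sum_{k>=0} k^n / k!.
Computing Bell_10 = 115975.
Then 5 * 115975 = 579875.

579875


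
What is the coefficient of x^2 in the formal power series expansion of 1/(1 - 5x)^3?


The general identity 1/(1 - c x)^r = sum_{k>=0} c^k C(k + r - 1, r - 1) x^k follows by substituting y = c x into 1/(1 - y)^r = sum_{k>=0} C(k + r - 1, r - 1) y^k.
For c = 5, r = 3, k = 2:
5^2 * C(4, 2) = 25 * 6 = 150.

150


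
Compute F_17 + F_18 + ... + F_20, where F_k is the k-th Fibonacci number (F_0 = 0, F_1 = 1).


Use the identity sum_{k=0}^{N} F_k = F_{N+2} - 1 (which follows from F_{k+2} - F_{k+1} = F_k). Then
sum_{k=17}^{20} F_k = (F_{22} - 1) - (F_{18} - 1) = F_{22} - F_{18}.
Computing: F_{22} = 17711, F_{18} = 2584, so
Sum = 17711 - 2584 = 15127.

15127


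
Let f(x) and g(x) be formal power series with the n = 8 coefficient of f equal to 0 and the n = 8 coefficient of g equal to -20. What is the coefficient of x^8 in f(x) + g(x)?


Addition of formal power series is termwise.
The coefficient of x^8 in f + g = 0 + -20
= -20

-20


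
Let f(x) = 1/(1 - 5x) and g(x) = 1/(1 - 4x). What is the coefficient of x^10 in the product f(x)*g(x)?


The coefficient of x^n in f*g is the Cauchy product: sum_{k=0}^{n} a^k * b^(n-k).
With a=5, b=4, n=10:
sum_{k=0}^{10} 5^k * 4^(10-k)
= 44633821

44633821


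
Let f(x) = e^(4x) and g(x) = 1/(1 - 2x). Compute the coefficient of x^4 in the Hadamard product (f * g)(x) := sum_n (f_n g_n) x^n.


Expanding: f_k = 4^k/k! (from e^(4x)) and g_k = 2^k (from 1/(1 - 2x)). So the Hadamard coefficient (f * g)_k = 4^k 2^k / k! = (8)^k / k!.
For k = 4: 8^4/4! = 4096/24 = 512/3.

512/3


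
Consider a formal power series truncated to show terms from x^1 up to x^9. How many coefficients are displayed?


From x^1 to x^9 inclusive, the count is 9 - 1 + 1 = 9.

9


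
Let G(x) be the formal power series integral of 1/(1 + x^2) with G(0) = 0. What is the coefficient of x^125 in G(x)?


1/(1 + x^2) = sum_{j>=0} (-1)^j x^(2j). Integrating termwise with G(0) = 0:
G(x) = sum_{j>=0} (-1)^j x^(2j+1) / (2j+1) = arctan(x).
Only odd powers are nonzero. For x^125 write 125 = 2*62 + 1, giving
(-1)^62 / 125 = 1/125 = 1/125.

1/125


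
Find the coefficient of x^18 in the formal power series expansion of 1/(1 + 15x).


Write 1/(1 + c x) = 1/(1 - (-c) x) and apply the geometric-series identity
1/(1 - y) = sum_{k>=0} y^k to get 1/(1 + c x) = sum_{k>=0} (-c)^k x^k.
So the coefficient of x^k is (-c)^k = (-1)^k * c^k.
Here c = 15 and k = 18:
(-15)^18 = 1 * 1477891880035400390625 = 1477891880035400390625

1477891880035400390625


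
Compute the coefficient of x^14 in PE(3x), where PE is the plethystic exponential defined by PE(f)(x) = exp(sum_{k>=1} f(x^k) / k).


With f(x) = 3x, the exponent is sum_{k>=1} 3 x^k / k = 3 * (-ln(1 - x)). Exponentiating:
PE(3x) = exp(-3 ln(1 - x)) = 1/(1 - x)^3.
By the negative binomial expansion, [x^n] 1/(1 - x)^3 = C(n + 2, 2).
For n = 14: C(16, 2) = 120.

120


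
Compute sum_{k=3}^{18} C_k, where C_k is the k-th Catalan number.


C_3 through C_18: 5, 14, 42, 132, 429, 1430, 4862, 16796, 58786, 208012, 742900, 2674440, 9694845, 35357670, 129644790, 477638700
Sum = 5 + 14 + 42 + 132 + 429 + 1430 + 4862 + 16796 + 58786 + 208012 + 742900 + 2674440 + 9694845 + 35357670 + 129644790 + 477638700
= 656043853

656043853


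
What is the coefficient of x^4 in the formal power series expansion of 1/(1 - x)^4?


The expansion 1/(1 - x)^r = sum_{k>=0} C(k + r - 1, r - 1) x^k follows from the multiset / negative-binomial theorem (or from repeated differentiation of the geometric series).
For r = 4 and k = 4:
C(7, 3) = 5040 / (6 * 24) = 35.

35


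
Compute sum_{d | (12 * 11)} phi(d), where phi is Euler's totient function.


First, 12 * 11 = 132. One classical identity is sum_{d | n} phi(d) = n (each k in [1, n] has a unique gcd with n, and among the k's with gcd(k, n) = n/d there are phi(d) of them). So the sum equals 132. We also verify directly:
Divisors of 132: 1, 2, 3, 4, 6, 11, 12, 22, 33, 44, 66, 132.
phi values: 1, 1, 2, 2, 2, 10, 4, 10, 20, 20, 20, 40.
Sum = 132.

132


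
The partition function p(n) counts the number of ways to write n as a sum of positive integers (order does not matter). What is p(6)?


Using the generating function prod_{k>=1} 1/(1-x^k), we compute p(6).
By dynamic programming over parts 1 through 6:
p(6) = 11

11


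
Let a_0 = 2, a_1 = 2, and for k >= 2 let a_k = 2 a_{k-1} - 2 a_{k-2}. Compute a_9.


Iterating the recurrence forward:
a_0 = 2
a_1 = 2
a_2 = 2*2 - 2*2 = 0
a_3 = 2*0 - 2*2 = -4
a_4 = 2*-4 - 2*0 = -8
a_5 = 2*-8 - 2*-4 = -8
a_6 = 2*-8 - 2*-8 = 0
a_7 = 2*0 - 2*-8 = 16
a_8 = 2*16 - 2*0 = 32
a_9 = 2*32 - 2*16 = 32
So a_9 = 32.

32


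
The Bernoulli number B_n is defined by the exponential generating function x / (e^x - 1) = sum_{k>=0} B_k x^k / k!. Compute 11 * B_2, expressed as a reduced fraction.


Bernoulli numbers can also be computed recursively via B_0 = 1 and sum_{j=0}^{m} C(m+1, j) B_j = 0 for m >= 1. Odd-index Bernoulli numbers vanish for k >= 3.
Computing B_2 = 1/6, so 11 * B_2 = 11 * 1/6 = 11/6.

11/6


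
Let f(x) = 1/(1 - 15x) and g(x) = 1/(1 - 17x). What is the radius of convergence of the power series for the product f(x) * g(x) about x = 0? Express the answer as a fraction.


The radius of 1/(1 - 15x) is 1/15 (nearest singularity at x = 1/15), and the radius of 1/(1 - 17x) is 1/17.
The product f(x)*g(x) = 1/((1 - 15x)(1 - 17x)) has singularities at both 1/15 and 1/17, so its radius of convergence is the distance to the nearest one:
min(1/15, 1/17) = 1/17.

1/17


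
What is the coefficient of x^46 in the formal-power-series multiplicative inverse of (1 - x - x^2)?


Let the inverse be f(x) = sum_{k>=0} a_k x^k. From f(x) * (1 - x - x^2) = 1 and matching coefficients:
 x^0: a_0 = 1.
 x^1: a_1 - a_0 = 0, so a_1 = 1.
 x^k (k >= 2): a_k - a_{k-1} - a_{k-2} = 0, i.e. a_k = a_{k-1} + a_{k-2}.
This is the Fibonacci-type recurrence shifted so that a_0 = a_1 = 1.
Iterating: a_0=1, a_1=1, a_2=2, a_3=3, a_4=5, a_5=8, a_6=13, a_7=21, a_8=34, a_9=55, ...
a_46 = 2971215073.

2971215073


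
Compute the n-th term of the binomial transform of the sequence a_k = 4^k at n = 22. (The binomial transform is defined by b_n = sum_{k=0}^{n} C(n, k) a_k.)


With a_k = 4^k, b_n = sum_{k=0}^{n} C(n, k) 4^k = (1 + 4)^n by the binomial theorem.
For n = 22: (1 + 4)^22 = 5^22 = 2384185791015625.

2384185791015625


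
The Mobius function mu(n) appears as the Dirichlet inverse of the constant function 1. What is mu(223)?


223 = 223 (all distinct primes).
mu(223) = (-1)^1 = -1

-1


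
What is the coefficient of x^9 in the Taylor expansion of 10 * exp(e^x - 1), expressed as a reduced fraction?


exp(e^x - 1) = sum_{k>=0} Bell_k x^k / k!, where Bell_k is the k-th Bell number.
So the coefficient of x^9 is 10 * Bell_9 / 9!.
Computing: Bell_9 = 21147 and 9! = 362880, giving
10 * 21147/362880 = 1007/1728.

1007/1728


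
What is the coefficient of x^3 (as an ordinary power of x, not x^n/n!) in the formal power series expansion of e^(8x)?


The exponential series is e^y = sum_{k>=0} y^k / k!. Substituting y = 8x gives
e^(8x) = sum_{k>=0} 8^k x^k / k!.
So the coefficient of x^n is a^n/n! with a = 8, n = 3:
8^3 / 3! = 512/6 = 256/3

256/3


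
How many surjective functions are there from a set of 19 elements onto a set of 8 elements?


By inclusion-exclusion on which target elements are missed, the number of surjections from an n-set onto a k-set is
surj(n, k) = sum_{j=0}^{k} (-1)^j C(k, j) (k - j)^n.
Equivalently surj(n, k) = k! * S(n, k), where S(n, k) is the Stirling number of the second kind.
For n = 19, k = 8:
S(19, 8) = 1709751003480, so
surj = 8! * 1709751003480 = 40320 * 1709751003480 = 68937160460313600.

68937160460313600


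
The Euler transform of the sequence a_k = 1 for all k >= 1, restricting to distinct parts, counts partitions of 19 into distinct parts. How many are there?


Partitions of 19 into distinct parts can be computed via generating function.
Product (1+x)(1+x^2)(1+x^3)...
The coefficient of x^19 = 54

54


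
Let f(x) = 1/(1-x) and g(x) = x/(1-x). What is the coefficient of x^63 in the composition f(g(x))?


First simplify the composition: f(g(x)) = 1/(1 - x/(1-x)) = (1-x)/((1-x) - x) = (1-x)/(1-2x).
Now extract the coefficient. Write (1-x)/(1-2x) = 1/(1-2x) - x/(1-2x).
The coefficient of x^n in 1/(1-2x) is 2^n, and in x/(1-2x) is 2^(n-1) (for n >= 1).
So the coefficient of x^63 is 2^63 - 2^62 = 9223372036854775808 - 4611686018427387904 = 4611686018427387904.

4611686018427387904


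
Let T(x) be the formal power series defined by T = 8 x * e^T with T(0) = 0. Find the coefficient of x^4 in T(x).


Apply the Lagrange inversion formula: if T = 8 x * phi(T) with phi(t) = e^t, then
[x^n] T = 8^n * (1/n) [t^(n-1)] phi(t)^n = 8^n * (1/n) [t^(n-1)] e^(n t) = 8^n * (1/n) * n^(n-1) / (n-1)! = 8^n * n^(n-1) / n!.
When c = 1 this is the Cayley count of rooted labeled trees on n vertices, divided by n!.
For n = 4: 8^4 * 4^3 / 4! = 4096 * 64/24 = 32768/3.

32768/3


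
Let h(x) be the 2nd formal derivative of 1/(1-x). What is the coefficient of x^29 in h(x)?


Differentiating 2 times: d^2/dx^2 [1/(1-x)] = 2!/(1-x)^3.
The expansion 1/(1-x)^3 = sum_{k>=0} C(k+2, 2) x^k, so the coefficient of x^n in 2!/(1-x)^3 is 2! * C(n+2, 2).
For n = 29: 2 * C(31, 2) = 2 * 465 = 930

930


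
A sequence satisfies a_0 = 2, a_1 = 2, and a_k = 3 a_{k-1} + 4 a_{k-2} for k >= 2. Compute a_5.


The characteristic equation is t^2 - 3 t - 4 = 0, with roots r_1 = 4 and r_2 = -1 (so c_1 = r_1 + r_2, c_2 = -r_1 r_2 as required).
One can use the closed form a_n = A r_1^n + B r_2^n, but direct iteration is more reliable:
a_0 = 2, a_1 = 2, a_2 = 14, a_3 = 50, a_4 = 206, a_5 = 818.
So a_5 = 818.

818


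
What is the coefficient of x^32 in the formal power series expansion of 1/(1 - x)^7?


The negative binomial / multiset identity is
1/(1 - x)^r = sum_{k>=0} C(k + r - 1, r - 1) x^k.
Here r = 7 and k = 32, so the coefficient is
C(32 + 6, 6) = C(38, 6)
= 2760681

2760681


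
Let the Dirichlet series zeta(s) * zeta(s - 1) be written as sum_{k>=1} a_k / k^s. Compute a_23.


Convolution gives a_k = sum_{d | k} d * 1 = sum_{d | k} d = sigma(k), the sum of positive divisors of k.
For k = 23, the divisors are 1, 23, so
sigma(23) = 1 + 23 = 24.

24


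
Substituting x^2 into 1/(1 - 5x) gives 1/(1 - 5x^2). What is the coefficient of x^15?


Since 1/(1 - 5x^2) only has even powers of x,
the coefficient of x^15 (odd) is 0.

0


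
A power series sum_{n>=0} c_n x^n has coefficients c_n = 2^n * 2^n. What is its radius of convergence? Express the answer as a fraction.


By the root test (Cauchy-Hadamard), the radius is R = 1 / limsup_n |c_n|^(1/n).
Here |c_n|^(1/n) = (2^n * 2^n)^(1/n) = 2 * 2 = 4 for all n.
So R = 1/4 = 1/4.

1/4


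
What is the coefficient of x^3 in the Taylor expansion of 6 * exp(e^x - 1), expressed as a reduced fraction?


exp(e^x - 1) = sum_{k>=0} Bell_k x^k / k!, where Bell_k is the k-th Bell number.
So the coefficient of x^3 is 6 * Bell_3 / 3!.
Computing: Bell_3 = 5 and 3! = 6, giving
6 * 5/6 = 5.

5


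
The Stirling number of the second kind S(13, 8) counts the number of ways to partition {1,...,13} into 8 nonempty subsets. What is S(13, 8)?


Using the explicit formula S(n,k) = (1/k!) sum_{j=0}^{k} (-1)^(k-j) C(k,j) j^n:
S(13, 8) = 1899612
Equivalently, S(n,k) is n! times the coefficient of x^n in the EGF (e^x - 1)^k / k!.

1899612
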